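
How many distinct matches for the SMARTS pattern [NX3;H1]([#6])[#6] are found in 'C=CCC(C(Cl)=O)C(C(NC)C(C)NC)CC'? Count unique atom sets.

[NX3;H1]([#6])[#6] is the SMARTS for a secondary amine: a trivalent nitrogen with one H, bonded to two carbons.
The molecule carries 2 separate instances of an N-methylamino group (-NHCH3) meeting every constraint; each maps to a distinct set of atoms, giving 2 matches.

2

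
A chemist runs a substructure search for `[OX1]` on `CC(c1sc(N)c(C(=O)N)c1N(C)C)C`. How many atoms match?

The query [OX1] means: aliphatic oxygen with one total connection — typically a carbonyl =O or an oxide.
Check the 15 heavy atoms by environment: 1× s (aromatic, X2) → no; 4× c (aromatic, X3) → no; 5× C (X4) → no; 3× N (X3) → no; 1× C (X3) → no; 1× O (X1) → match.
That gives 1 matching atom.

1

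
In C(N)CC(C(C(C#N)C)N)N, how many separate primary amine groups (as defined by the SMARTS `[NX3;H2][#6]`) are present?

[NX3;H2][#6] is the SMARTS for a primary amine: a trivalent nitrogen with two H attached to carbon.
The molecule carries 3 separate instances of a primary amino group (-NH2) meeting every constraint; each maps to a distinct set of atoms, giving 3 matches.

3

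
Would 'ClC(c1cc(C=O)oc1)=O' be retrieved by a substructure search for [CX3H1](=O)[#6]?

Yes

The pattern [CX3H1](=O)[#6] describes an sp2 carbon with one H, double-bonded to O and single-bonded to carbon — an aldehyde.
The molecule carries an aldehyde (-CHO), whose atoms satisfy every constraint of the query, so the pattern matches.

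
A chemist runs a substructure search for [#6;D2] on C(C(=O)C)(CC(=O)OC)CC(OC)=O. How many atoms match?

The query [#6;D2] means: any carbon bonded to exactly two heavy atoms.
Check the 14 heavy atoms by environment: 2× C (D2) → match; 4× C (D3) → no; 3× O (D1) → no; 2× O (D2) → no; 3× C (D1) → no.
That gives 2 matching atoms.

2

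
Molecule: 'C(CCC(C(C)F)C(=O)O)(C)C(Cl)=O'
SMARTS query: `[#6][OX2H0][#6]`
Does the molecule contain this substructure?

The pattern [#6][OX2H0][#6] describes an aliphatic oxygen bridging two carbons with no H on the oxygen — an ether.
The closest candidate here is a carboxylic acid group (-C(=O)OH), but the -OH oxygen has H1; the =O is OX1, not OX2. No other fragment satisfies the full query, so there is no match.

No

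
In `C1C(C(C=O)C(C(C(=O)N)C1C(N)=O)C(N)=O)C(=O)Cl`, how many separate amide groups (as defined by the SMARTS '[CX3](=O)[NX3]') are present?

3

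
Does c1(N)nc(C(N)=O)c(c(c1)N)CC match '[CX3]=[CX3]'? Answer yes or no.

No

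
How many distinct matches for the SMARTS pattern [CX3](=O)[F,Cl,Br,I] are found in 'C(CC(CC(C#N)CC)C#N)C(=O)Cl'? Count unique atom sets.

1

[CX3](=O)[F,Cl,Br,I] is the SMARTS for an acyl halide: a carbonyl carbon bonded to a halogen.
Exactly one fragment in the molecule meets all constraints, giving 1 match.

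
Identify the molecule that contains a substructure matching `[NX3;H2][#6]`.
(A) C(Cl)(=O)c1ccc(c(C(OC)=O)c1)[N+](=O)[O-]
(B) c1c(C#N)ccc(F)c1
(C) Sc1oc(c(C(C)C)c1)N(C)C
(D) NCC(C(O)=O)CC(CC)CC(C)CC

[NX3;H2][#6] describes a trivalent nitrogen with two H attached to carbon (a primary amine).
(A) has a nitro group (-[N+](=O)[O-]) but the nitrogen is [N+] with no H, not NX3H2.
(B) has a nitrile (-C#N) but the nitrogen is NX1 (triple-bonded), not NX3 with two H.
(C) has a dimethylamino group (-N(CH3)2) but the nitrogen has H0, not H2.
(D) contains a primary amino group (-NH2), which satisfies every atom and bond constraint.
So the answer is (D).

D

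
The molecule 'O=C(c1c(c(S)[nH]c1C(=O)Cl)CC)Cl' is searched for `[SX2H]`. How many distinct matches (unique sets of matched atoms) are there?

1

[SX2H] is the SMARTS for a thiol: an aliphatic sulfur with two connections, one being H.
Exactly one fragment in the molecule meets all constraints, giving 1 match.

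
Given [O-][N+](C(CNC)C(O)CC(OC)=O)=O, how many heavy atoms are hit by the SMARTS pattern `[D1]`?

Check the 14 heavy atoms by environment: 2× C (D2) → no; 3× C (D3) → no; 3× O (D1) → match; 1× O (D2) → no; 2× C (D1) → match; 1× N (charge +1, D3) → no; 1× O (charge -1, D1) → match; 1× N (D2) → no.
Summing the matching environments: 3 + 2 + 1 = 6 matching atoms.

6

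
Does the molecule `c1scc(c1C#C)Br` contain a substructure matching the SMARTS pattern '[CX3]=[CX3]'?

No

The pattern [CX3]=[CX3] describes a non-aromatic C=C double bond between two sp2 carbons — an alkene.
The closest candidate here is an ethynyl group (-C#CH), but the C-C bond is a triple bond, not a double bond. No other fragment satisfies the full query, so there is no match.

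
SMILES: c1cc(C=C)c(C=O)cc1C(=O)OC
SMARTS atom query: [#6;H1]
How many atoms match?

5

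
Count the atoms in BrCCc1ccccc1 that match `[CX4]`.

2

Check the 9 heavy atoms by environment: 2× C (X4) → match; 6× c (aromatic, X3) → no; 1× Br (X1) → no.
That gives 2 matching atoms.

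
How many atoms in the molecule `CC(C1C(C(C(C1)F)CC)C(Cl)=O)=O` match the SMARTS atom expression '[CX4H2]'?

2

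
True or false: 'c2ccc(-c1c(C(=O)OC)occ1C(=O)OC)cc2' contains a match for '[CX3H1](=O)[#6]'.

The pattern [CX3H1](=O)[#6] describes an sp2 carbon with one H, double-bonded to O and single-bonded to carbon — an aldehyde.
The closest candidate here is a methyl-ester group (-C(=O)OCH3), but the carbonyl carbon has H0, not H1. No other fragment satisfies the full query, so there is no match.

False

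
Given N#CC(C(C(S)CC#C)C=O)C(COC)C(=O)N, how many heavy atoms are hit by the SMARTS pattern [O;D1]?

2

The query [O;D1] means: aliphatic oxygen bonded to exactly one heavy atom.
Check the 18 heavy atoms by environment: 5× C (D2) → no; 5× C (D3) → no; 1× O (D2) → no; 2× C (D1) → no; 2× O (D1) → match; 1× S (D1) → no; 2× N (D1) → no.
That gives 2 matching atoms.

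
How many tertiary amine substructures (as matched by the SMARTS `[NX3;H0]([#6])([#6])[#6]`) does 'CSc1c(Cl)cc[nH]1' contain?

0

[NX3;H0]([#6])([#6])[#6] is the SMARTS for a tertiary amine: a trivalent nitrogen with no H, bonded to three carbons.
No fragment in the molecule satisfies every constraint, giving 0 matches.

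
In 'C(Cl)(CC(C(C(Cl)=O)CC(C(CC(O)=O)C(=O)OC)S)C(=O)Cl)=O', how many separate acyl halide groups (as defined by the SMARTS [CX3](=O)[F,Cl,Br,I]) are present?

3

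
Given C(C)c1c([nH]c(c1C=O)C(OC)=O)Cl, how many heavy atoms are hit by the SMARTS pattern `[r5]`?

5

The query [r5] means: r5 matches atoms in a five-membered ring.
Check the 14 heavy atoms by environment: 1× n (aromatic, in 5-ring) → match; 4× c (aromatic, in 5-ring) → match; 5× C (acyclic) → no; 3× O (acyclic) → no; 1× Cl (acyclic) → no.
Summing the matching environments: 1 + 4 = 5 matching atoms.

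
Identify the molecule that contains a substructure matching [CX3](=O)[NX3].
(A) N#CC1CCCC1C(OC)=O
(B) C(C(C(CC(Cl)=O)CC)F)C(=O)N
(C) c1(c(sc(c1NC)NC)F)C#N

B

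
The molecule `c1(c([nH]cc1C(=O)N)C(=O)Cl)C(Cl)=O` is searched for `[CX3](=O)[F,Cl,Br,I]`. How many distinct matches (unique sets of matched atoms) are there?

[CX3](=O)[F,Cl,Br,I] is the SMARTS for an acyl halide: a carbonyl carbon bonded to a halogen.
The molecule carries 2 separate instances of an acyl chloride (-C(=O)Cl) meeting every constraint; each maps to a distinct set of atoms, giving 2 matches.

2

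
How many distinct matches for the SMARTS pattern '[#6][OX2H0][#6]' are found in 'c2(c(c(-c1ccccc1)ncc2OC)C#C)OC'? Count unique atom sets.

[#6][OX2H0][#6] is the SMARTS for an ether: an aliphatic oxygen bridging two carbons with no H on the oxygen.
The molecule carries 2 separate instances of a methoxy ether (-OCH3) meeting every constraint; each maps to a distinct set of atoms, giving 2 matches.

2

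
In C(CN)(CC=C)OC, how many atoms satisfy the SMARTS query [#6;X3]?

The query [#6;X3] means: any carbon (aromatic or not) with three total connections.
Check the 8 heavy atoms by environment: 4× C (X4) → no; 2× C (X3) → match; 1× N (X3) → no; 1× O (X2) → no.
That gives 2 matching atoms.

2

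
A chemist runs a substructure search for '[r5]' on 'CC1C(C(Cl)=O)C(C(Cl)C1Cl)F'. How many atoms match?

5

The query [r5] means: r5 matches atoms in a five-membered ring.
Check the 12 heavy atoms by environment: 5× C (in 5-ring) → match; 2× C (acyclic) → no; 1× O (acyclic) → no; 3× Cl (acyclic) → no; 1× F (acyclic) → no.
That gives 5 matching atoms.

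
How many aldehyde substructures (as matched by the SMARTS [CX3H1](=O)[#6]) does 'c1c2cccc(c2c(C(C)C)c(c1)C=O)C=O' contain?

[CX3H1](=O)[#6] is the SMARTS for an aldehyde: an sp2 carbon with one H, double-bonded to O and single-bonded to carbon.
The molecule carries 2 separate instances of an aldehyde (-CHO) meeting every constraint; each maps to a distinct set of atoms, giving 2 matches.

2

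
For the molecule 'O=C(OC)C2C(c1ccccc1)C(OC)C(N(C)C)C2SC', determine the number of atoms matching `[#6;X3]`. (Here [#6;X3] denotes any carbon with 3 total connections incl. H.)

The query [#6;X3] means: any carbon (aromatic or not) with three total connections.
Check the 22 heavy atoms by environment: 10× C (X4) → no; 1× C (X3) → match; 1× O (X1) → no; 2× O (X2) → no; 6× c (aromatic, X3) → match; 1× N (X3) → no; 1× S (X2) → no.
Summing the matching environments: 1 + 6 = 7 matching atoms.

7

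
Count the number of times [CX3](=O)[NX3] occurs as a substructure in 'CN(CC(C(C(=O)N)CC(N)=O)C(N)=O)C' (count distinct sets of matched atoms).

3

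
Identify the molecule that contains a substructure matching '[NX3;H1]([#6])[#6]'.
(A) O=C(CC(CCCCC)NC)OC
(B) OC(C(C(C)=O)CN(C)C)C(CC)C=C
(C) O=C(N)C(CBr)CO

[NX3;H1]([#6])[#6] describes a trivalent nitrogen with one H, bonded to two carbons (a secondary amine).
(A) contains an N-methylamino group (-NHCH3), which satisfies every atom and bond constraint.
(B) has a dimethylamino group (-N(CH3)2) but the nitrogen has H0, not H1.
(C) has a primary amide (-C(=O)NH2) but the -C(=O)NH2 nitrogen has H2, not H1.
So the answer is (A).

A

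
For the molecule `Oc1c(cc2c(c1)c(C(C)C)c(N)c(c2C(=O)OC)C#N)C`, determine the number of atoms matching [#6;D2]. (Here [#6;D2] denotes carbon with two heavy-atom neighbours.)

3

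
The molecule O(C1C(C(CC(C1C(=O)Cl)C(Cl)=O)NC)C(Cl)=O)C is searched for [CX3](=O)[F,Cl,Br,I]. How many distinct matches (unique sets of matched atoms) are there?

3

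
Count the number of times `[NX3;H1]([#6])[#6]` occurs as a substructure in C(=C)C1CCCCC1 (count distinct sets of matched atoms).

0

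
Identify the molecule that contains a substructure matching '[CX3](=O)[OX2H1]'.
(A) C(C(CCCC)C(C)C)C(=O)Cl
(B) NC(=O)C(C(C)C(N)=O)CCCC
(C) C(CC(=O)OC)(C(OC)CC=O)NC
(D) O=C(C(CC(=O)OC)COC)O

D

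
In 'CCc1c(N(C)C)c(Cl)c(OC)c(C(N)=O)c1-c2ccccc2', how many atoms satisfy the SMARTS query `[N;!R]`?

The query [N;!R] means: aliphatic nitrogen not in a ring.
Check the 23 heavy atoms by environment: 12× c (aromatic, in 6-ring) → no; 2× O (acyclic) → no; 6× C (acyclic) → no; 1× Cl (acyclic) → no; 2× N (acyclic) → match.
That gives 2 matching atoms.

2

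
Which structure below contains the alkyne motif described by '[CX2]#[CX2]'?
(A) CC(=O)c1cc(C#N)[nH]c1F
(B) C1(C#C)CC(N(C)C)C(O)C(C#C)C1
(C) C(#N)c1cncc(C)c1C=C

[CX2]#[CX2] describes a carbon-carbon triple bond (an alkyne).
(A) has a nitrile (-C#N) but the triple bond is C#N, not C#C.
(B) contains an ethynyl group (-C#CH), which satisfies every atom and bond constraint.
(C) has a vinyl group (-CH=CH2) but the C=C is a double bond; both carbons are CX3, not CX2.
So the answer is (B).

B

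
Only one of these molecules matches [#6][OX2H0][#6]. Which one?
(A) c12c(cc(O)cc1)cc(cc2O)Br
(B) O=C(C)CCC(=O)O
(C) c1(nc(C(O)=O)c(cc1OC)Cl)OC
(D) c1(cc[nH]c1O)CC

C

[#6][OX2H0][#6] describes an aliphatic oxygen bridging two carbons with no H on the oxygen (an ether).
(A) has a hydroxyl group (-OH) but the oxygen has H1, not H0 bridging two carbons.
(B) has a carboxylic acid group (-C(=O)OH) but the -OH oxygen has H1; the =O is OX1, not OX2.
(C) contains a methoxy ether (-OCH3), which satisfies every atom and bond constraint.
(D) has a hydroxyl group (-OH) but the oxygen has H1, not H0 bridging two carbons.
So the answer is (C).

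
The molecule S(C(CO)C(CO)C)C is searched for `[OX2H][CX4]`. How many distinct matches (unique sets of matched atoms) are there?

2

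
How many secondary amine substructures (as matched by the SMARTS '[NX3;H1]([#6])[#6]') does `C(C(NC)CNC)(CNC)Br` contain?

3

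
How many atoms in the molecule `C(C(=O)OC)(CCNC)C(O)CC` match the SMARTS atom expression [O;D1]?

2

Check the 13 heavy atoms by environment: 3× C (D2) → no; 3× C (D3) → no; 3× C (D1) → no; 1× N (D2) → no; 2× O (D1) → match; 1× O (D2) → no.
That gives 2 matching atoms.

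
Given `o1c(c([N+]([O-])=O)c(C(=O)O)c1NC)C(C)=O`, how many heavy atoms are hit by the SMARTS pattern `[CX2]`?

Check the 16 heavy atoms by environment: 1× o (aromatic, X2) → no; 4× c (aromatic, X3) → no; 1× N (X3) → no; 2× C (X4) → no; 2× C (X3) → no; 3× O (X1) → no; 1× O (X2) → no; 1× N (charge +1, X3) → no; 1× O (charge -1, X1) → no.
No environment satisfies the query, so 0 matching atoms.

0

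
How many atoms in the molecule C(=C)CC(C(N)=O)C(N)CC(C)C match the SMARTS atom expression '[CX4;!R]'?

The query [CX4;!R] means: aliphatic carbon with four total connections, not in a ring.
Check the 13 heavy atoms by environment: 7× C (X4, acyclic) → match; 3× C (X3, acyclic) → no; 1× O (X1, acyclic) → no; 2× N (X3, acyclic) → no.
That gives 7 matching atoms.

7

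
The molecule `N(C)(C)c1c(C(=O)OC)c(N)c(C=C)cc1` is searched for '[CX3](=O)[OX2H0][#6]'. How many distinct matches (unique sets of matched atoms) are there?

1

[CX3](=O)[OX2H0][#6] is the SMARTS for an ester: a carbonyl carbon bonded to an oxygen that is itself bonded to carbon (no H on that O).
Exactly one fragment in the molecule meets all constraints, giving 1 match.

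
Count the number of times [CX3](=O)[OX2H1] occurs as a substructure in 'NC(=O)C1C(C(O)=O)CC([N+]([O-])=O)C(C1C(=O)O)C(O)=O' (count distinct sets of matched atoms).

3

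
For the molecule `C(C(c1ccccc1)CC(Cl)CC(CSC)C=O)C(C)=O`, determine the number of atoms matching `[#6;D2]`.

Check the 21 heavy atoms by environment: 5× C (D2) → match; 4× C (D3) → no; 1× S (D2) → no; 2× C (D1) → no; 1× c (aromatic, D3) → no; 5× c (aromatic, D2) → match; 2× O (D1) → no; 1× Cl (D1) → no.
Summing the matching environments: 5 + 5 = 10 matching atoms.

10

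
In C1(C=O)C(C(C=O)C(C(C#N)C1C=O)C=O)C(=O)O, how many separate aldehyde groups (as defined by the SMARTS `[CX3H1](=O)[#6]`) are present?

[CX3H1](=O)[#6] is the SMARTS for an aldehyde: an sp2 carbon with one H, double-bonded to O and single-bonded to carbon.
The molecule carries 4 separate instances of an aldehyde (-CHO) meeting every constraint; each maps to a distinct set of atoms, giving 4 matches.

4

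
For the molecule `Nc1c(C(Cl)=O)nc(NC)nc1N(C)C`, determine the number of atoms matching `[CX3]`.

1

Check the 15 heavy atoms by environment: 2× n (aromatic, X2) → no; 4× c (aromatic, X3) → no; 3× N (X3) → no; 3× C (X4) → no; 1× C (X3) → match; 1× O (X1) → no; 1× Cl (X1) → no.
That gives 1 matching atom.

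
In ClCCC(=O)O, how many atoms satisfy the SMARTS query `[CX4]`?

2

The query [CX4] means: C with X4: aliphatic carbon with exactly 4 total connections (bonds + H).
Check the 6 heavy atoms by environment: 2× C (X4) → match; 1× C (X3) → no; 1× O (X1) → no; 1× O (X2) → no; 1× Cl (X1) → no.
That gives 2 matching atoms.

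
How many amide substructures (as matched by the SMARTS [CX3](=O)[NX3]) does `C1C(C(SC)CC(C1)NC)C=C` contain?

0

[CX3](=O)[NX3] is the SMARTS for an amide: a carbonyl carbon bonded to a trivalent nitrogen.
No fragment in the molecule satisfies every constraint, giving 0 matches.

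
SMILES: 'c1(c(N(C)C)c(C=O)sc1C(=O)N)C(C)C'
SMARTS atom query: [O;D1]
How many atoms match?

The query [O;D1] means: aliphatic oxygen bonded to exactly one heavy atom.
Check the 16 heavy atoms by environment: 1× s (aromatic, D2) → no; 4× c (aromatic, D3) → no; 2× C (D3) → no; 4× C (D1) → no; 1× C (D2) → no; 2× O (D1) → match; 1× N (D1) → no; 1× N (D3) → no.
That gives 2 matching atoms.

2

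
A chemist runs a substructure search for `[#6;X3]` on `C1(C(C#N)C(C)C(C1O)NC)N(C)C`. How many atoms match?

0

The query [#6;X3] means: any carbon (aromatic or not) with three total connections.
Check the 14 heavy atoms by environment: 9× C (X4) → no; 1× C (X2) → no; 1× N (X1) → no; 2× N (X3) → no; 1× O (X2) → no.
No environment satisfies the query, so 0 matching atoms.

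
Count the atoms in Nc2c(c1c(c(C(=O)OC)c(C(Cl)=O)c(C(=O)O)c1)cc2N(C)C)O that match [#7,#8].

8

Check the 25 heavy atoms by environment: 10× c (aromatic) → no; 6× C → no; 6× O → match; 1× Cl → no; 2× N → match.
Summing the matching environments: 6 + 2 = 8 matching atoms.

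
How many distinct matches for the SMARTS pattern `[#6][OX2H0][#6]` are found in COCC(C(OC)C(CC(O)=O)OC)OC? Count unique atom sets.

[#6][OX2H0][#6] is the SMARTS for an ether: an aliphatic oxygen bridging two carbons with no H on the oxygen.
The molecule carries 4 separate instances of a methoxy ether (-OCH3) meeting every constraint; each maps to a distinct set of atoms, giving 4 matches.

4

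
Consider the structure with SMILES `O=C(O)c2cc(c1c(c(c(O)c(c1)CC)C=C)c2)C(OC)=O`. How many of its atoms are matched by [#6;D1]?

The query [#6;D1] means: carbon bonded to exactly one heavy atom.
Check the 22 heavy atoms by environment: 7× c (aromatic, D3) → no; 3× c (aromatic, D2) → no; 2× C (D2) → no; 3× C (D1) → match; 4× O (D1) → no; 2× C (D3) → no; 1× O (D2) → no.
That gives 3 matching atoms.

3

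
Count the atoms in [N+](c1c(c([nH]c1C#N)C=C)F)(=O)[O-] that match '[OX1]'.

Check the 13 heavy atoms by environment: 1× n (aromatic, X3) → no; 4× c (aromatic, X3) → no; 1× F (X1) → no; 1× C (X2) → no; 1× N (X1) → no; 1× N (charge +1, X3) → no; 1× O (charge -1, X1) → match; 1× O (X1) → match; 2× C (X3) → no.
Summing the matching environments: 1 + 1 = 2 matching atoms.

2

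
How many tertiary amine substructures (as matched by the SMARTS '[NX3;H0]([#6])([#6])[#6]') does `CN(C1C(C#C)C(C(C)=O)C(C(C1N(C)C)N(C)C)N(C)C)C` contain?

4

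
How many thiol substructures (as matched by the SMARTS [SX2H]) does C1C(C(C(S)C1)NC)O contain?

[SX2H] is the SMARTS for a thiol: an aliphatic sulfur with two connections, one being H.
Exactly one fragment in the molecule meets all constraints, giving 1 match.

1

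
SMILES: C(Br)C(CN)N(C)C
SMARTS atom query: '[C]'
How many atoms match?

5

The query [C] means: uppercase C matches aliphatic (non-aromatic) carbon only.
Check the 8 heavy atoms by environment: 5× C → match; 2× N → no; 1× Br → no.
That gives 5 matching atoms.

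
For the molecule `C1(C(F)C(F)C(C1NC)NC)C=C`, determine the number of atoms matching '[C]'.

9

The query [C] means: uppercase C matches aliphatic (non-aromatic) carbon only.
Check the 13 heavy atoms by environment: 9× C → match; 2× N → no; 2× F → no.
That gives 9 matching atoms.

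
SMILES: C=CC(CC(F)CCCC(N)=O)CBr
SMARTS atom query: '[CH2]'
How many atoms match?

6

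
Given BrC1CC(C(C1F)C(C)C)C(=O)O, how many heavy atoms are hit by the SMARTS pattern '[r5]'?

5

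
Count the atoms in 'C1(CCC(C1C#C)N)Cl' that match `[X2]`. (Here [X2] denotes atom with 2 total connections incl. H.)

2

The query [X2] means: any atom with exactly two total connections (bonds + H).
Check the 9 heavy atoms by environment: 5× C (X4) → no; 1× N (X3) → no; 1× Cl (X1) → no; 2× C (X2) → match.
That gives 2 matching atoms.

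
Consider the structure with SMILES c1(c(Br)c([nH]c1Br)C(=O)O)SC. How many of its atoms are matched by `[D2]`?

The query [D2] means: atom with exactly two heavy-atom neighbours.
Check the 12 heavy atoms by environment: 1× n (aromatic, D2) → match; 4× c (aromatic, D3) → no; 1× C (D3) → no; 2× O (D1) → no; 2× Br (D1) → no; 1× S (D2) → match; 1× C (D1) → no.
Summing the matching environments: 1 + 1 = 2 matching atoms.

2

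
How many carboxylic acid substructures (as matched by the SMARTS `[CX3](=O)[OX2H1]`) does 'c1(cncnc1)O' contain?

0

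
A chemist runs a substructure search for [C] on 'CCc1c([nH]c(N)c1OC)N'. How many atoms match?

3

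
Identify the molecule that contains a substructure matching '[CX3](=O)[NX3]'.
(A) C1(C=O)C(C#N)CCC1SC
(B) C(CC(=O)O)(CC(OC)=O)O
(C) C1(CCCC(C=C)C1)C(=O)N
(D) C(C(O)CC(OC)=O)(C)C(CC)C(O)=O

[CX3](=O)[NX3] describes a carbonyl carbon bonded to a trivalent nitrogen (an amide).
(A) has a nitrile (-C#N) but the nitrile N is NX1 (triple-bonded), not NX3.
(B) has a methyl-ester group (-C(=O)OCH3) but the carbonyl is bonded to O, not to an NX3 nitrogen.
(C) contains a primary amide (-C(=O)NH2), which satisfies every atom and bond constraint.
(D) has a methyl-ester group (-C(=O)OCH3) but the carbonyl is bonded to O, not to an NX3 nitrogen.
So the answer is (C).

C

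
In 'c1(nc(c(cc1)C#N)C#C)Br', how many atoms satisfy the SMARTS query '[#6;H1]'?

3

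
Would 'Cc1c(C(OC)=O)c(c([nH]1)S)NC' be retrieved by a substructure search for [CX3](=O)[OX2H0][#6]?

Yes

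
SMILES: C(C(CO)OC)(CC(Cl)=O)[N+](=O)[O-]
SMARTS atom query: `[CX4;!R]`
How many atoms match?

5

The query [CX4;!R] means: aliphatic carbon with four total connections, not in a ring.
Check the 13 heavy atoms by environment: 5× C (X4, acyclic) → match; 2× O (X2, acyclic) → no; 1× C (X3, acyclic) → no; 2× O (X1, acyclic) → no; 1× Cl (X1, acyclic) → no; 1× N (charge +1, X3, acyclic) → no; 1× O (charge -1, X1, acyclic) → no.
That gives 5 matching atoms.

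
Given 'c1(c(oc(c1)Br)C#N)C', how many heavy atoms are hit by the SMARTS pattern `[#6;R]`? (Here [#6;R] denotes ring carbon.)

4

The query [#6;R] means: carbon that is part of a ring.
Check the 9 heavy atoms by environment: 1× o (aromatic, in 5-ring) → no; 4× c (aromatic, in 5-ring) → match; 2× C (acyclic) → no; 1× N (acyclic) → no; 1× Br (acyclic) → no.
That gives 4 matching atoms.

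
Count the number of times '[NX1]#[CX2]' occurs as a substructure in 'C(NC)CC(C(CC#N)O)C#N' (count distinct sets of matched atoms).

2

[NX1]#[CX2] is the SMARTS for a nitrile: a nitrogen triple-bonded to a two-connected carbon.
The molecule carries 2 separate instances of a nitrile (-C#N) meeting every constraint; each maps to a distinct set of atoms, giving 2 matches.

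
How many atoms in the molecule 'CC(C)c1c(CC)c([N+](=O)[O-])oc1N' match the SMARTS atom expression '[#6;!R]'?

The query [#6;!R] means: carbon not in any ring.
Check the 14 heavy atoms by environment: 1× o (aromatic, in 5-ring) → no; 4× c (aromatic, in 5-ring) → no; 1× N (charge +1, acyclic) → no; 1× O (charge -1, acyclic) → no; 1× O (acyclic) → no; 5× C (acyclic) → match; 1× N (acyclic) → no.
That gives 5 matching atoms.

5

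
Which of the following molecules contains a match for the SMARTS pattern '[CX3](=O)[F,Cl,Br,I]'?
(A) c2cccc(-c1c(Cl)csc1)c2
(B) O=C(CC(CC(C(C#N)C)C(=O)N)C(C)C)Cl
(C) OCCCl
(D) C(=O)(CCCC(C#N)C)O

[CX3](=O)[F,Cl,Br,I] describes a carbonyl carbon bonded to a halogen (an acyl halide).
(A) has a chloro substituent but the Cl is not on a carbonyl carbon.
(B) contains an acyl chloride (-C(=O)Cl), which satisfies every atom and bond constraint.
(C) has a chloro substituent but the Cl is not on a carbonyl carbon.
(D) has a carboxylic acid group (-C(=O)OH) but the carbonyl is bonded to -OH, not to a halogen.
So the answer is (B).

B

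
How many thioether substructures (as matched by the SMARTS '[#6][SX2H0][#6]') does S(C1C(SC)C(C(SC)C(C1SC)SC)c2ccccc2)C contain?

5

[#6][SX2H0][#6] is the SMARTS for a thioether: an aliphatic sulfur bridging two carbons with no H on the sulfur.
The molecule carries 5 separate instances of a methylthio ether (-SCH3) meeting every constraint; each maps to a distinct set of atoms, giving 5 matches.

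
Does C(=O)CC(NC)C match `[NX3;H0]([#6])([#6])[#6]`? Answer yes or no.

No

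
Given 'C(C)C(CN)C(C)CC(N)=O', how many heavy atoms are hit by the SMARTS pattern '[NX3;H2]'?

Check the 11 heavy atoms by environment: 3× C (H2, X4) → no; 2× C (H1, X4) → no; 2× C (H3, X4) → no; 2× N (H2, X3) → match; 1× C (H0, X3) → no; 1× O (H0, X1) → no.
That gives 2 matching atoms.

2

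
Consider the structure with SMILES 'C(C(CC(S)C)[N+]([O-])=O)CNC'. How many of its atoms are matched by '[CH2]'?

3

Check the 12 heavy atoms by environment: 2× C (H3) → no; 2× C (H1) → no; 3× C (H2) → match; 1× N (H1) → no; 1× N (charge +1, H0) → no; 1× O (charge -1, H0) → no; 1× O (H0) → no; 1× S (H1) → no.
That gives 3 matching atoms.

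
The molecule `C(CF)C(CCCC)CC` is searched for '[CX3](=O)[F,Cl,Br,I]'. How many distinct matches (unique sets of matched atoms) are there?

[CX3](=O)[F,Cl,Br,I] is the SMARTS for an acyl halide: a carbonyl carbon bonded to a halogen.
No fragment in the molecule satisfies every constraint, giving 0 matches.

0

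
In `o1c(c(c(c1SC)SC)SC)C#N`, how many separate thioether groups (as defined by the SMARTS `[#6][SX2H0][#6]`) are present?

3

[#6][SX2H0][#6] is the SMARTS for a thioether: an aliphatic sulfur bridging two carbons with no H on the sulfur.
The molecule carries 3 separate instances of a methylthio ether (-SCH3) meeting every constraint; each maps to a distinct set of atoms, giving 3 matches.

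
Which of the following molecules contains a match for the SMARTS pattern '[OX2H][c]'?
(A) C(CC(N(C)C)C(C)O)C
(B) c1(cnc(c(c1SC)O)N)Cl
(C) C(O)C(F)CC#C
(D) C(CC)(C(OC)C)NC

[OX2H][c] describes a hydroxyl oxygen attached to an aromatic carbon (a phenol).
(A) has a hydroxyl group (-OH) but the -OH is on an aliphatic carbon, not an aromatic c.
(B) contains a hydroxyl group (-OH), which satisfies every atom and bond constraint.
(C) has a hydroxyl group (-OH) but the -OH is on an aliphatic carbon, not an aromatic c.
(D) has a methoxy ether (-OCH3) but the oxygen has H0, not H1.
So the answer is (B).

B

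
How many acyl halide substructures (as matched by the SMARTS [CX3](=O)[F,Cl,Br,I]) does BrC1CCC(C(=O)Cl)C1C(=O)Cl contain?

[CX3](=O)[F,Cl,Br,I] is the SMARTS for an acyl halide: a carbonyl carbon bonded to a halogen.
The molecule carries 2 separate instances of an acyl chloride (-C(=O)Cl) meeting every constraint; each maps to a distinct set of atoms, giving 2 matches.

2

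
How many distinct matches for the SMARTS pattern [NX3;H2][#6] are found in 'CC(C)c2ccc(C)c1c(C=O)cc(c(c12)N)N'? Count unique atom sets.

2

[NX3;H2][#6] is the SMARTS for a primary amine: a trivalent nitrogen with two H attached to carbon.
The molecule carries 2 separate instances of a primary amino group (-NH2) meeting every constraint; each maps to a distinct set of atoms, giving 2 matches.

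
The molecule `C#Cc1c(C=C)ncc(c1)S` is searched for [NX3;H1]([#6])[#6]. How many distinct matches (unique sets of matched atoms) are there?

[NX3;H1]([#6])[#6] is the SMARTS for a secondary amine: a trivalent nitrogen with one H, bonded to two carbons.
No fragment in the molecule satisfies every constraint, giving 0 matches.

0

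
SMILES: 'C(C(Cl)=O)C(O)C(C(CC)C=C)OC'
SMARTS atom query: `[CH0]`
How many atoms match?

The query [CH0] means: aliphatic carbon with no attached hydrogen.
Check the 14 heavy atoms by environment: 3× C (H2) → no; 4× C (H1) → no; 2× C (H3) → no; 2× O (H0) → no; 1× O (H1) → no; 1× C (H0) → match; 1× Cl (H0) → no.
That gives 1 matching atom.

1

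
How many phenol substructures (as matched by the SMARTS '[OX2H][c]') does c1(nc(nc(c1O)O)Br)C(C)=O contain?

2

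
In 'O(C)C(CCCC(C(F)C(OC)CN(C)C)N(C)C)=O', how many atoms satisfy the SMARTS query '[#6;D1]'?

6

The query [#6;D1] means: carbon bonded to exactly one heavy atom.
Check the 20 heavy atoms by environment: 4× C (D2) → no; 4× C (D3) → no; 1× F (D1) → no; 2× N (D3) → no; 6× C (D1) → match; 2× O (D2) → no; 1× O (D1) → no.
That gives 6 matching atoms.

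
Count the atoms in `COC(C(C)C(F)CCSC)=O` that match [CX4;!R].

The query [CX4;!R] means: aliphatic carbon with four total connections, not in a ring.
Check the 12 heavy atoms by environment: 7× C (X4, acyclic) → match; 1× C (X3, acyclic) → no; 1× O (X1, acyclic) → no; 1× O (X2, acyclic) → no; 1× S (X2, acyclic) → no; 1× F (X1, acyclic) → no.
That gives 7 matching atoms.

7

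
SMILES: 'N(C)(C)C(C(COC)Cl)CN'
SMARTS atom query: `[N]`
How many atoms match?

The query [N] means: uppercase N matches aliphatic (non-aromatic) nitrogen only.
Check the 11 heavy atoms by environment: 7× C → no; 1× Cl → no; 1× O → no; 2× N → match.
That gives 2 matching atoms.

2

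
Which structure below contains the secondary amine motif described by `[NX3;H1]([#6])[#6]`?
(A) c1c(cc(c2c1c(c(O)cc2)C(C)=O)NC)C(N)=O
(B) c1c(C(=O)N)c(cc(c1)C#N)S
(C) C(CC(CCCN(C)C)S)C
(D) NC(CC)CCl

A

[NX3;H1]([#6])[#6] describes a trivalent nitrogen with one H, bonded to two carbons (a secondary amine).
(A) contains an N-methylamino group (-NHCH3), which satisfies every atom and bond constraint.
(B) has a primary amide (-C(=O)NH2) but the -C(=O)NH2 nitrogen has H2, not H1.
(C) has a dimethylamino group (-N(CH3)2) but the nitrogen has H0, not H1.
(D) has a primary amino group (-NH2) but the nitrogen has H2 and only one carbon neighbour.
So the answer is (A).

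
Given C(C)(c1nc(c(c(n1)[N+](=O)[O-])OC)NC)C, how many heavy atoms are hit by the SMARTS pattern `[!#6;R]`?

The query [!#6;R] means: non-carbon atom that is part of a ring.
Check the 16 heavy atoms by environment: 2× n (aromatic, in 6-ring) → match; 4× c (aromatic, in 6-ring) → no; 1× N (charge +1, acyclic) → no; 1× O (charge -1, acyclic) → no; 2× O (acyclic) → no; 5× C (acyclic) → no; 1× N (acyclic) → no.
That gives 2 matching atoms.

2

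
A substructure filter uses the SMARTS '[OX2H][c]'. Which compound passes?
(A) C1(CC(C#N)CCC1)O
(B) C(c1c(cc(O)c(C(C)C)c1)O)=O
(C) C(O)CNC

B

[OX2H][c] describes a hydroxyl oxygen attached to an aromatic carbon (a phenol).
(A) has a hydroxyl group (-OH) but the -OH is on an aliphatic carbon, not an aromatic c.
(B) contains a hydroxyl group (-OH), which satisfies every atom and bond constraint.
(C) has a hydroxyl group (-OH) but the -OH is on an aliphatic carbon, not an aromatic c.
So the answer is (B).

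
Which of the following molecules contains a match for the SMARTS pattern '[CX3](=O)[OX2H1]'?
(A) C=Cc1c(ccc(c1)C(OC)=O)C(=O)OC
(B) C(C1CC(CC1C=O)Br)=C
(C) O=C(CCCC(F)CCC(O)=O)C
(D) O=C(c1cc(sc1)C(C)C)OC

[CX3](=O)[OX2H1] describes an sp2 carbon double-bonded to O and single-bonded to an -OH oxygen (a carboxylic acid).
(A) has a methyl-ester group (-C(=O)OCH3) but the singly-bonded O has no H (OX2H0, not OX2H1).
(B) has an aldehyde (-CHO) but there is no singly-bonded oxygen on the carbonyl carbon.
(C) contains a carboxylic acid group (-C(=O)OH), which satisfies every atom and bond constraint.
(D) has a methyl-ester group (-C(=O)OCH3) but the singly-bonded O has no H (OX2H0, not OX2H1).
So the answer is (C).

C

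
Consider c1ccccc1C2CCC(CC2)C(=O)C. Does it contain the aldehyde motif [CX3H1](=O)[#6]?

The pattern [CX3H1](=O)[#6] describes an sp2 carbon with one H, double-bonded to O and single-bonded to carbon — an aldehyde.
The closest candidate here is an acetyl/ketone group (-C(=O)CH3), but the carbonyl carbon has H0 (two carbon neighbours), not H1. No other fragment satisfies the full query, so there is no match.

No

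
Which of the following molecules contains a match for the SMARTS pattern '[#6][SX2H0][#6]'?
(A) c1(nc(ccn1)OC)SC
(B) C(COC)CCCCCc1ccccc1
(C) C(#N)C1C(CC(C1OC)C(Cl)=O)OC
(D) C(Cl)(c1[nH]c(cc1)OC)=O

A

[#6][SX2H0][#6] describes an aliphatic sulfur bridging two carbons with no H on the sulfur (a thioether).
(A) contains a methylthio ether (-SCH3), which satisfies every atom and bond constraint.
(B) has a methoxy ether (-OCH3) but the bridging atom is O, not S.
(C) has a methoxy ether (-OCH3) but the bridging atom is O, not S.
(D) has a methoxy ether (-OCH3) but the bridging atom is O, not S.
So the answer is (A).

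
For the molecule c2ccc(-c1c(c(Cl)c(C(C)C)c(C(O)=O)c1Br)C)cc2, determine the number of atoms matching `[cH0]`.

7

The query [cH0] means: aromatic carbon with no attached hydrogen (substituted or ring-fusion).
Check the 21 heavy atoms by environment: 7× c (aromatic, H0) → match; 1× C (H1) → no; 3× C (H3) → no; 1× Br (H0) → no; 5× c (aromatic, H1) → no; 1× C (H0) → no; 1× O (H0) → no; 1× O (H1) → no; 1× Cl (H0) → no.
That gives 7 matching atoms.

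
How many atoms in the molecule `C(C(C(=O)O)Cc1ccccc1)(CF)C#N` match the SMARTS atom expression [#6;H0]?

3

The query [#6;H0] means: any carbon with no attached hydrogen.
Check the 16 heavy atoms by environment: 2× C (H2) → no; 2× C (H1) → no; 1× F (H0) → no; 2× C (H0) → match; 1× O (H0) → no; 1× O (H1) → no; 1× N (H0) → no; 1× c (aromatic, H0) → match; 5× c (aromatic, H1) → no.
Summing the matching environments: 2 + 1 = 3 matching atoms.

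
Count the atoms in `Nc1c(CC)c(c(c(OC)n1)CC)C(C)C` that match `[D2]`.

4

The query [D2] means: atom with exactly two heavy-atom neighbours.
Check the 16 heavy atoms by environment: 1× n (aromatic, D2) → match; 5× c (aromatic, D3) → no; 1× O (D2) → match; 5× C (D1) → no; 2× C (D2) → match; 1× C (D3) → no; 1× N (D1) → no.
Summing the matching environments: 1 + 1 + 2 = 4 matching atoms.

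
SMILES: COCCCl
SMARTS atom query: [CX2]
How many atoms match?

Check the 5 heavy atoms by environment: 3× C (X4) → no; 1× Cl (X1) → no; 1× O (X2) → no.
No environment satisfies the query, so 0 matching atoms.

0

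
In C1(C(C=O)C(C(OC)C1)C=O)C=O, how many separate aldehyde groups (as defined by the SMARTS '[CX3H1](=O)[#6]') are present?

3

[CX3H1](=O)[#6] is the SMARTS for an aldehyde: an sp2 carbon with one H, double-bonded to O and single-bonded to carbon.
The molecule carries 3 separate instances of an aldehyde (-CHO) meeting every constraint; each maps to a distinct set of atoms, giving 3 matches.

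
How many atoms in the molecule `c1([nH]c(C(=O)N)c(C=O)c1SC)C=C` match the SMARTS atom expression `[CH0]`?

1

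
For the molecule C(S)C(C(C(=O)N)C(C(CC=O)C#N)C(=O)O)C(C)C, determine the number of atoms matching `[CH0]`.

3

The query [CH0] means: aliphatic carbon with no attached hydrogen.
Check the 20 heavy atoms by environment: 2× C (H2) → no; 6× C (H1) → no; 3× C (H0) → match; 3× O (H0) → no; 1× N (H2) → no; 2× C (H3) → no; 1× N (H0) → no; 1× O (H1) → no; 1× S (H1) → no.
That gives 3 matching atoms.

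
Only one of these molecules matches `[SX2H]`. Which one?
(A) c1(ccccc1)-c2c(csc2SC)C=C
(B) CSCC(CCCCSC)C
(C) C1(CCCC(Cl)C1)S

[SX2H] describes an aliphatic sulfur with two connections, one being H (a thiol).
(A) has a methylthio ether (-SCH3) but the sulfur has H0 (bonded to two carbons), not H1.
(B) has a methylthio ether (-SCH3) but the sulfur has H0 (bonded to two carbons), not H1.
(C) contains a thiol (-SH), which satisfies every atom and bond constraint.
So the answer is (C).

C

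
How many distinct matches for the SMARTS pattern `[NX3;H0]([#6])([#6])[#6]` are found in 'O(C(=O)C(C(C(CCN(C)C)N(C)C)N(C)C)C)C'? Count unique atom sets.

[NX3;H0]([#6])([#6])[#6] is the SMARTS for a tertiary amine: a trivalent nitrogen with no H, bonded to three carbons.
The molecule carries 3 separate instances of a dimethylamino group (-N(CH3)2) meeting every constraint; each maps to a distinct set of atoms, giving 3 matches.

3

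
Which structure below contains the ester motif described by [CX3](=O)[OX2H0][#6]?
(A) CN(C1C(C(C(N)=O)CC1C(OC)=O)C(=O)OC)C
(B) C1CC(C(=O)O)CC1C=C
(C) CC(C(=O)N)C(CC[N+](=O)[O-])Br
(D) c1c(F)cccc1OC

A

[CX3](=O)[OX2H0][#6] describes a carbonyl carbon bonded to an oxygen that is itself bonded to carbon (no H on that O) (an ester).
(A) contains a methyl-ester group (-C(=O)OCH3), which satisfies every atom and bond constraint.
(B) has a carboxylic acid group (-C(=O)OH) but the singly-bonded O carries H (OX2H1, not H0).
(C) has a primary amide (-C(=O)NH2) but the carbonyl is bonded to N, not to an O-C linkage.
(D) has a methoxy ether (-OCH3) but the ether oxygen is not adjacent to a C=O carbon.
So the answer is (A).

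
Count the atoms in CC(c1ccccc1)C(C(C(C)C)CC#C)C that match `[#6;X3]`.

The query [#6;X3] means: any carbon (aromatic or not) with three total connections.
Check the 17 heavy atoms by environment: 9× C (X4) → no; 2× C (X2) → no; 6× c (aromatic, X3) → match.
That gives 6 matching atoms.

6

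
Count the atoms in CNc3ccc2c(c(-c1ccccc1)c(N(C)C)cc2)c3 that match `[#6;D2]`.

Check the 21 heavy atoms by environment: 6× c (aromatic, D3) → no; 10× c (aromatic, D2) → match; 1× N (D3) → no; 3× C (D1) → no; 1× N (D2) → no.
That gives 10 matching atoms.

10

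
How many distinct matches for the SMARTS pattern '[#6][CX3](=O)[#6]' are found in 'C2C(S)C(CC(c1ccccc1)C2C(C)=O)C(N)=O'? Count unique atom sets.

[#6][CX3](=O)[#6] is the SMARTS for a ketone: a carbonyl carbon (no H) flanked by two carbons.
Exactly one fragment in the molecule meets all constraints, giving 1 match.

1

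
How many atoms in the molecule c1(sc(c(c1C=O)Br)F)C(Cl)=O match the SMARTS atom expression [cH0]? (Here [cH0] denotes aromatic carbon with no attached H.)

The query [cH0] means: aromatic carbon with no attached hydrogen (substituted or ring-fusion).
Check the 12 heavy atoms by environment: 1× s (aromatic, H0) → no; 4× c (aromatic, H0) → match; 1× F (H0) → no; 1× C (H0) → no; 2× O (H0) → no; 1× Cl (H0) → no; 1× Br (H0) → no; 1× C (H1) → no.
That gives 4 matching atoms.

4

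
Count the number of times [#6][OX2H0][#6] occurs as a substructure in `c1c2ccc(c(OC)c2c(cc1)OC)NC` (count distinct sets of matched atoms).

2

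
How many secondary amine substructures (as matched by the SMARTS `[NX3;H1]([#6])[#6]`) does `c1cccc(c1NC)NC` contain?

2

[NX3;H1]([#6])[#6] is the SMARTS for a secondary amine: a trivalent nitrogen with one H, bonded to two carbons.
The molecule carries 2 separate instances of an N-methylamino group (-NHCH3) meeting every constraint; each maps to a distinct set of atoms, giving 2 matches.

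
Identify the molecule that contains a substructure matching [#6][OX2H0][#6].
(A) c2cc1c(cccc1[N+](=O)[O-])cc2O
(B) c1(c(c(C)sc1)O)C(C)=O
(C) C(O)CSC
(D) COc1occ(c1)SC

[#6][OX2H0][#6] describes an aliphatic oxygen bridging two carbons with no H on the oxygen (an ether).
(A) has a hydroxyl group (-OH) but the oxygen has H1, not H0 bridging two carbons.
(B) has a hydroxyl group (-OH) but the oxygen has H1, not H0 bridging two carbons.
(C) has a hydroxyl group (-OH) but the oxygen has H1, not H0 bridging two carbons.
(D) contains a methoxy ether (-OCH3), which satisfies every atom and bond constraint.
So the answer is (D).

D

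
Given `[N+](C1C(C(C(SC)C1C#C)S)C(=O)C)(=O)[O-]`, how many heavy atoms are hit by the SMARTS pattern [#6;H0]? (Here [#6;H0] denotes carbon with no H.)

2

Check the 16 heavy atoms by environment: 6× C (H1) → no; 1× S (H1) → no; 1× N (charge +1, H0) → no; 1× O (charge -1, H0) → no; 2× O (H0) → no; 1× S (H0) → no; 2× C (H3) → no; 2× C (H0) → match.
That gives 2 matching atoms.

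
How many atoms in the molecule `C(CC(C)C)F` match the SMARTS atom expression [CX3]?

0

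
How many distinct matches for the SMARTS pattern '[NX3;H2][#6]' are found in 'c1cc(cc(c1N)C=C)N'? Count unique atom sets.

[NX3;H2][#6] is the SMARTS for a primary amine: a trivalent nitrogen with two H attached to carbon.
The molecule carries 2 separate instances of a primary amino group (-NH2) meeting every constraint; each maps to a distinct set of atoms, giving 2 matches.

2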